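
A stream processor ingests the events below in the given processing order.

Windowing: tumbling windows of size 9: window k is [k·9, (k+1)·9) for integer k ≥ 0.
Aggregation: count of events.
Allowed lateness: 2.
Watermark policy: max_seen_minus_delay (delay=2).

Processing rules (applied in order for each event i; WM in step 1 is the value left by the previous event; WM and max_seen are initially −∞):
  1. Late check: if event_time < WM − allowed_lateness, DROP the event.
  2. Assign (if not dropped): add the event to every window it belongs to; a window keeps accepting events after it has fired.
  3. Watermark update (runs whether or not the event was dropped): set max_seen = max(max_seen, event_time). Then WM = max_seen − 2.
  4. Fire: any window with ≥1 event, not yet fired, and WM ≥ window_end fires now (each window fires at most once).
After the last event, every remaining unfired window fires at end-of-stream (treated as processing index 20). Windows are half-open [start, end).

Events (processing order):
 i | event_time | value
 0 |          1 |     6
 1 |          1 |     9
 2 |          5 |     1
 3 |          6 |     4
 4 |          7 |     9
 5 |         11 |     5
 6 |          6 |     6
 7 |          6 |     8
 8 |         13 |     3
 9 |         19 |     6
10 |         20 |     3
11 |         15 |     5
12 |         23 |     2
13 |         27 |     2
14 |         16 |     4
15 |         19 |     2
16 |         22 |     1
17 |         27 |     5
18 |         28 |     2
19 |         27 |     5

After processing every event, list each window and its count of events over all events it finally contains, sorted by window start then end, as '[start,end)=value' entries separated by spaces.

[0,9)=5 [9,18)=2 [18,27)=3 [27,36)=4

i=0 t=1 v=6: → [0,9); WM=-1
i=1 t=1 v=9: → [0,9); WM=-1
i=2 t=5 v=1: → [0,9); WM=3
i=3 t=6 v=4: → [0,9); WM=4
i=4 t=7 v=9: → [0,9); WM=5
i=5 t=11 v=5: → [9,18); WM=9; [0,9) fires=5
i=6 t=6 v=6: DROP (t<9-2); WM=9
i=7 t=6 v=8: DROP (t<9-2); WM=9
i=8 t=13 v=3: → [9,18); WM=11
i=9 t=19 v=6: → [18,27); WM=17
i=10 t=20 v=3: → [18,27); WM=18; [9,18) fires=2
i=11 t=15 v=5: DROP (t<18-2); WM=18
i=12 t=23 v=2: → [18,27); WM=21
i=13 t=27 v=2: → [27,36); WM=25
i=14 t=16 v=4: DROP (t<25-2); WM=25
i=15 t=19 v=2: DROP (t<25-2); WM=25
i=16 t=22 v=1: DROP (t<25-2); WM=25
i=17 t=27 v=5: → [27,36); WM=25
i=18 t=28 v=2: → [27,36); WM=26
i=19 t=27 v=5: → [27,36); WM=26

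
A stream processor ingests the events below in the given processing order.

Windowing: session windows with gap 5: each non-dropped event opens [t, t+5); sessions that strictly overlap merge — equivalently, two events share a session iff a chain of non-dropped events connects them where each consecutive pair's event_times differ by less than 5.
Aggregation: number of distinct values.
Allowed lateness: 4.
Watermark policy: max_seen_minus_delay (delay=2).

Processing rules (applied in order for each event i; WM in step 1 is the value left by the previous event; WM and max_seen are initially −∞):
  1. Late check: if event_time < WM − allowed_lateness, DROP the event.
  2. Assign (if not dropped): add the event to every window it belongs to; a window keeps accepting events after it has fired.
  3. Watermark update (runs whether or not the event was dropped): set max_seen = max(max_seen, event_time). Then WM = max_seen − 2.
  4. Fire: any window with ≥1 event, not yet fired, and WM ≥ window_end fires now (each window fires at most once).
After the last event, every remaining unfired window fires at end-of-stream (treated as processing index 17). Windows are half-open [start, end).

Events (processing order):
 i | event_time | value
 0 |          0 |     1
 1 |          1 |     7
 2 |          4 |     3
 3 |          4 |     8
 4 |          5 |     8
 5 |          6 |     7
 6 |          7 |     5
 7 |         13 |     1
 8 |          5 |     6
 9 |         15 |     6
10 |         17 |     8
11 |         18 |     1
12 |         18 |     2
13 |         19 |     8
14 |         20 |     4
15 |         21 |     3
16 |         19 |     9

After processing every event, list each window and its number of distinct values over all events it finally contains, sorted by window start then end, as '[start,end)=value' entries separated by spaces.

i=0 t=0 v=1: → [0,5); WM=-2
i=1 t=1 v=7: → [0,6); WM=-1
i=2 t=4 v=3: → [0,9); WM=2
i=3 t=4 v=8: → [0,9); WM=2
i=4 t=5 v=8: → [0,10); WM=3
i=5 t=6 v=7: → [0,11); WM=4
i=6 t=7 v=5: → [0,12); WM=5
i=7 t=13 v=1: → [13,18); WM=11
i=8 t=5 v=6: DROP (t<11-4); WM=11
i=9 t=15 v=6: → [13,20); WM=13
i=10 t=17 v=8: → [13,22); WM=15
i=11 t=18 v=1: → [13,23); WM=16
i=12 t=18 v=2: → [13,23); WM=16
i=13 t=19 v=8: → [13,24); WM=17
i=14 t=20 v=4: → [13,25); WM=18
i=15 t=21 v=3: → [13,26); WM=19
i=16 t=19 v=9: → [13,26); WM=19

[0,12)=5 [13,26)=7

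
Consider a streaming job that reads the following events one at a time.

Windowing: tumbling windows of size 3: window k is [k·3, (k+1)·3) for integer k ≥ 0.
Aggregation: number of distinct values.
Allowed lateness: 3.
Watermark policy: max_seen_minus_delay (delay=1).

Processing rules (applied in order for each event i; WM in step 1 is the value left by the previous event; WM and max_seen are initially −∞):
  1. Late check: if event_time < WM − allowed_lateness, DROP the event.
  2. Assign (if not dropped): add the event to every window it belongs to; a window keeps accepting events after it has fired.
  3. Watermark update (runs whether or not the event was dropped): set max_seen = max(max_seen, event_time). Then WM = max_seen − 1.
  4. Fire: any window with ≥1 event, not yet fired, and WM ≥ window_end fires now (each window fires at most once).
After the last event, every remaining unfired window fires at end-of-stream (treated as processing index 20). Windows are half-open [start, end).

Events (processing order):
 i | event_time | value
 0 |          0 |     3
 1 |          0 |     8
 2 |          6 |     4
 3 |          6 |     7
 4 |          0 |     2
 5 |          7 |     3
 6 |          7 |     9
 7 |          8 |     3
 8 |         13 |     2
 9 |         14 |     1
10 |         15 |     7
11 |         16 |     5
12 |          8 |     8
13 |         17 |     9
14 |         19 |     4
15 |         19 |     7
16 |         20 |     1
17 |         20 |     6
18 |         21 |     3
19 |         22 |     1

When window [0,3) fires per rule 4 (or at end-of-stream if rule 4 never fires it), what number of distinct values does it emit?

2

i=0 t=0 v=3: → [0,3); WM=-1
i=1 t=0 v=8: → [0,3); WM=-1
i=2 t=6 v=4: → [6,9); WM=5; [0,3) fires=2
i=3 t=6 v=7: → [6,9); WM=5
i=4 t=0 v=2: DROP (t<5-3); WM=5
i=5 t=7 v=3: → [6,9); WM=6
i=6 t=7 v=9: → [6,9); WM=6
i=7 t=8 v=3: → [6,9); WM=7
i=8 t=13 v=2: → [12,15); WM=12; [6,9) fires=4
i=9 t=14 v=1: → [12,15); WM=13
i=10 t=15 v=7: → [15,18); WM=14
i=11 t=16 v=5: → [15,18); WM=15; [12,15) fires=2
i=12 t=8 v=8: DROP (t<15-3); WM=15
i=13 t=17 v=9: → [15,18); WM=16
i=14 t=19 v=4: → [18,21); WM=18; [15,18) fires=3
i=15 t=19 v=7: → [18,21); WM=18
i=16 t=20 v=1: → [18,21); WM=19
i=17 t=20 v=6: → [18,21); WM=19
i=18 t=21 v=3: → [21,24); WM=20
i=19 t=22 v=1: → [21,24); WM=21; [18,21) fires=4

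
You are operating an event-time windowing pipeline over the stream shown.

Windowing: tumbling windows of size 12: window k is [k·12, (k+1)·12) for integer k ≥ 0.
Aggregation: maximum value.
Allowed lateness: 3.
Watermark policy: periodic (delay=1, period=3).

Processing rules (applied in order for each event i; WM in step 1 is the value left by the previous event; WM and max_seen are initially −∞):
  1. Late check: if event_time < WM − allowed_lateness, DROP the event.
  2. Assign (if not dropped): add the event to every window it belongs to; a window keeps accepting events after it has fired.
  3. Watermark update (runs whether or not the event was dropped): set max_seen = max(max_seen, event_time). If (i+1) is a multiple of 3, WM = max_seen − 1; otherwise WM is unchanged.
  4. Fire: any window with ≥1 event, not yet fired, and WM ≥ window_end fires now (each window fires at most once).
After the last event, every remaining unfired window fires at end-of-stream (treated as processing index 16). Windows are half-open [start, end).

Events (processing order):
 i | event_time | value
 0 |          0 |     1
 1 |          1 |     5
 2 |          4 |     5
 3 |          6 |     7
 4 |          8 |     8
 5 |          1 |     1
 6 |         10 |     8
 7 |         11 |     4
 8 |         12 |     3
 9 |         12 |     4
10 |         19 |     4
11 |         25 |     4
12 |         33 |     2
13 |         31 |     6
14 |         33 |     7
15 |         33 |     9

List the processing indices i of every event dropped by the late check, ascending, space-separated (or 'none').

none

i=0 t=0 v=1: → [0,12); WM=−∞
i=1 t=1 v=5: → [0,12); WM=−∞
i=2 t=4 v=5: → [0,12); WM=3
i=3 t=6 v=7: → [0,12); WM=3
i=4 t=8 v=8: → [0,12); WM=3
i=5 t=1 v=1: → [0,12); WM=7
i=6 t=10 v=8: → [0,12); WM=7
i=7 t=11 v=4: → [0,12); WM=7
i=8 t=12 v=3: → [12,24); WM=11
i=9 t=12 v=4: → [12,24); WM=11
i=10 t=19 v=4: → [12,24); WM=11
i=11 t=25 v=4: → [24,36); WM=24; [0,12) fires=8 [12,24) fires=4
i=12 t=33 v=2: → [24,36); WM=24
i=13 t=31 v=6: → [24,36); WM=24
i=14 t=33 v=7: → [24,36); WM=32
i=15 t=33 v=9: → [24,36); WM=32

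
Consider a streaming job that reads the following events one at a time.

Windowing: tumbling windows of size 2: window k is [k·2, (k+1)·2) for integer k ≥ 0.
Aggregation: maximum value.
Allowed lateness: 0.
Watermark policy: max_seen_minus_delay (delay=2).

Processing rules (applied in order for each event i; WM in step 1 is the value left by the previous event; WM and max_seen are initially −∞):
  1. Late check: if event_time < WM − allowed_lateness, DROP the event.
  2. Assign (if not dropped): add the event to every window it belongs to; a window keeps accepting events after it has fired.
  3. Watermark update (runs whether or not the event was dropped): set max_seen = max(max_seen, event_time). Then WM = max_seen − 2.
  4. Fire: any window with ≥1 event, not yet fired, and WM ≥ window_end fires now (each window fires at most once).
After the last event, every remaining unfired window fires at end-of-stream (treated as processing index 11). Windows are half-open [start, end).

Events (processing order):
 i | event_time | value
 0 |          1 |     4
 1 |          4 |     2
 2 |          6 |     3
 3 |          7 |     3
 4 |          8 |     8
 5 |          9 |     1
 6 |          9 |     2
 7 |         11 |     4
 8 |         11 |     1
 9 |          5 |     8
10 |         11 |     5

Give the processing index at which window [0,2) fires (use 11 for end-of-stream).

1

i=0 t=1 v=4: → [0,2); WM=-1
i=1 t=4 v=2: → [4,6); WM=2; [0,2) fires=4
i=2 t=6 v=3: → [6,8); WM=4
i=3 t=7 v=3: → [6,8); WM=5
i=4 t=8 v=8: → [8,10); WM=6; [4,6) fires=2
i=5 t=9 v=1: → [8,10); WM=7
i=6 t=9 v=2: → [8,10); WM=7
i=7 t=11 v=4: → [10,12); WM=9; [6,8) fires=3
i=8 t=11 v=1: → [10,12); WM=9
i=9 t=5 v=8: DROP (t<9-0); WM=9
i=10 t=11 v=5: → [10,12); WM=9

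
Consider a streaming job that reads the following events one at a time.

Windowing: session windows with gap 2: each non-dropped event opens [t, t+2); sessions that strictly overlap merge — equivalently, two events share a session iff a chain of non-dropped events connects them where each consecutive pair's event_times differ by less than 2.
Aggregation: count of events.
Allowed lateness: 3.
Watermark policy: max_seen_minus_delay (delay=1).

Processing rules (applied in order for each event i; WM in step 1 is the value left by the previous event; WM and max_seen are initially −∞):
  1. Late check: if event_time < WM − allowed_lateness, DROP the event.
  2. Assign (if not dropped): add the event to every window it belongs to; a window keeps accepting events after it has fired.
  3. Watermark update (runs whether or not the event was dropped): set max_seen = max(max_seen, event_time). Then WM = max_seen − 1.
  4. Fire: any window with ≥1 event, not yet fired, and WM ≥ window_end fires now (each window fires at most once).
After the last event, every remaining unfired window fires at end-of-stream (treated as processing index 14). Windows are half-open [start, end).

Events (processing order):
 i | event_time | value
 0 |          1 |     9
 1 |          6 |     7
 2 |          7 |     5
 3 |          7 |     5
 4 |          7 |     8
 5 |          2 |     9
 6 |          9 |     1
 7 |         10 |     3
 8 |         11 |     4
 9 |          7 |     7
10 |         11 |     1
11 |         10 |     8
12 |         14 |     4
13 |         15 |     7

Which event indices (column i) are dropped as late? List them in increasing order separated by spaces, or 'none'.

i=0 t=1 v=9: → [1,3); WM=0
i=1 t=6 v=7: → [6,8); WM=5
i=2 t=7 v=5: → [6,9); WM=6
i=3 t=7 v=5: → [6,9); WM=6
i=4 t=7 v=8: → [6,9); WM=6
i=5 t=2 v=9: DROP (t<6-3); WM=6
i=6 t=9 v=1: → [9,11); WM=8
i=7 t=10 v=3: → [9,12); WM=9
i=8 t=11 v=4: → [9,13); WM=10
i=9 t=7 v=7: → [6,9); WM=10
i=10 t=11 v=1: → [9,13); WM=10
i=11 t=10 v=8: → [9,13); WM=10
i=12 t=14 v=4: → [14,16); WM=13
i=13 t=15 v=7: → [14,17); WM=14

5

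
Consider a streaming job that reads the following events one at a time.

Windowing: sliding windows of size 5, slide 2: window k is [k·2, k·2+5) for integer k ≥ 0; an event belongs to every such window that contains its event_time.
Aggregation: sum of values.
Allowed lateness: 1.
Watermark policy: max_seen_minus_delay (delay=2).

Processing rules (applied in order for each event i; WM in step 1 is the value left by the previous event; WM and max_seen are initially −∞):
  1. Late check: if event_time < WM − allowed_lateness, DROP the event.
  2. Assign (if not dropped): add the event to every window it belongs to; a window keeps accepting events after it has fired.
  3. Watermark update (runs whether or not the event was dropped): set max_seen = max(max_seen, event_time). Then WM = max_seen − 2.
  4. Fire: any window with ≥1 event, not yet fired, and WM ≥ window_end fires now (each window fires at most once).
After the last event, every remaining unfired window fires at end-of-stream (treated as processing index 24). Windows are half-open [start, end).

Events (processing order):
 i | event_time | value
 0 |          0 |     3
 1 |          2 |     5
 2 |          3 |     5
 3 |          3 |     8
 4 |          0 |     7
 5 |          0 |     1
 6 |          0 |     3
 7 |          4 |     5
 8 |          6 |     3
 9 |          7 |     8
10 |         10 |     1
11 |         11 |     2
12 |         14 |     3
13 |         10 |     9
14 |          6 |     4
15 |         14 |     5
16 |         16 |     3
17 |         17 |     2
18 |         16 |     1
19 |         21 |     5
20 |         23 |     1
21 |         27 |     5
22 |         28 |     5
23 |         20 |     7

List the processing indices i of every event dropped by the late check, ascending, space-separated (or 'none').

13 14 23

i=0 t=0 v=3: → [0,5); WM=-2
i=1 t=2 v=5: → [2,7),[0,5); WM=0
i=2 t=3 v=5: → [2,7),[0,5); WM=1
i=3 t=3 v=8: → [2,7),[0,5); WM=1
i=4 t=0 v=7: → [0,5); WM=1
i=5 t=0 v=1: → [0,5); WM=1
i=6 t=0 v=3: → [0,5); WM=1
i=7 t=4 v=5: → [4,9),[2,7),[0,5); WM=2
i=8 t=6 v=3: → [6,11),[4,9),[2,7); WM=4
i=9 t=7 v=8: → [6,11),[4,9); WM=5; [0,5) fires=37
i=10 t=10 v=1: → [10,15),[8,13),[6,11); WM=8; [2,7) fires=26
i=11 t=11 v=2: → [10,15),[8,13); WM=9; [4,9) fires=16
i=12 t=14 v=3: → [14,19),[12,17),[10,15); WM=12; [6,11) fires=12
i=13 t=10 v=9: DROP (t<12-1); WM=12
i=14 t=6 v=4: DROP (t<12-1); WM=12
i=15 t=14 v=5: → [14,19),[12,17),[10,15); WM=12
i=16 t=16 v=3: → [16,21),[14,19),[12,17); WM=14; [8,13) fires=3
i=17 t=17 v=2: → [16,21),[14,19); WM=15; [10,15) fires=11
i=18 t=16 v=1: → [16,21),[14,19),[12,17); WM=15
i=19 t=21 v=5: → [20,25),[18,23); WM=19; [12,17) fires=12 [14,19) fires=14
i=20 t=23 v=1: → [22,27),[20,25); WM=21; [16,21) fires=6
i=21 t=27 v=5: → [26,31),[24,29); WM=25; [18,23) fires=5 [20,25) fires=6
i=22 t=28 v=5: → [28,33),[26,31),[24,29); WM=26
i=23 t=20 v=7: DROP (t<26-1); WM=26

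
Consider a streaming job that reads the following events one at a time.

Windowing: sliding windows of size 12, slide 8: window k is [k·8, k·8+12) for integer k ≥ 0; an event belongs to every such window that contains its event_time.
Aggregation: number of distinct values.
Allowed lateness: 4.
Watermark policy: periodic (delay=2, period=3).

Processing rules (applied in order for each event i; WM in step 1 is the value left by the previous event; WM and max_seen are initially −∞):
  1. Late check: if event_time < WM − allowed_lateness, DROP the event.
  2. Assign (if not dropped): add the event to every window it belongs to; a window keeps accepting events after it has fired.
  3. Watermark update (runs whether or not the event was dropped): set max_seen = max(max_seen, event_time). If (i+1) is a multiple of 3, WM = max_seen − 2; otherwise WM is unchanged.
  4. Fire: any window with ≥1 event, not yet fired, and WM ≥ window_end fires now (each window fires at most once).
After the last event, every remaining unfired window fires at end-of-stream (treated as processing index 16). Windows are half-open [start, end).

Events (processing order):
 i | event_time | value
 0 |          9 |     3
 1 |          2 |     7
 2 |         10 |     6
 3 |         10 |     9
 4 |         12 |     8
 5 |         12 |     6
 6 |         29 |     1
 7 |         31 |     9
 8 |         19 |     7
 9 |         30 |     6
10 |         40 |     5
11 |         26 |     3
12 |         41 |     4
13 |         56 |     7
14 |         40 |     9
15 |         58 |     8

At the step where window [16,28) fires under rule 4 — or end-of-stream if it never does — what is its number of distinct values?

i=0 t=9 v=3: → [8,20),[0,12); WM=−∞
i=1 t=2 v=7: → [0,12); WM=−∞
i=2 t=10 v=6: → [8,20),[0,12); WM=8
i=3 t=10 v=9: → [8,20),[0,12); WM=8
i=4 t=12 v=8: → [8,20); WM=8
i=5 t=12 v=6: → [8,20); WM=10
i=6 t=29 v=1: → [24,36); WM=10
i=7 t=31 v=9: → [24,36); WM=10
i=8 t=19 v=7: → [16,28),[8,20); WM=29; [0,12) fires=4 [8,20) fires=5 [16,28) fires=1
i=9 t=30 v=6: → [24,36); WM=29
i=10 t=40 v=5: → [40,52),[32,44); WM=29
i=11 t=26 v=3: → [24,36),[16,28); WM=38; [24,36) fires=4
i=12 t=41 v=4: → [40,52),[32,44); WM=38
i=13 t=56 v=7: → [56,68),[48,60); WM=38
i=14 t=40 v=9: → [40,52),[32,44); WM=54; [32,44) fires=3 [40,52) fires=3
i=15 t=58 v=8: → [56,68),[48,60); WM=54

1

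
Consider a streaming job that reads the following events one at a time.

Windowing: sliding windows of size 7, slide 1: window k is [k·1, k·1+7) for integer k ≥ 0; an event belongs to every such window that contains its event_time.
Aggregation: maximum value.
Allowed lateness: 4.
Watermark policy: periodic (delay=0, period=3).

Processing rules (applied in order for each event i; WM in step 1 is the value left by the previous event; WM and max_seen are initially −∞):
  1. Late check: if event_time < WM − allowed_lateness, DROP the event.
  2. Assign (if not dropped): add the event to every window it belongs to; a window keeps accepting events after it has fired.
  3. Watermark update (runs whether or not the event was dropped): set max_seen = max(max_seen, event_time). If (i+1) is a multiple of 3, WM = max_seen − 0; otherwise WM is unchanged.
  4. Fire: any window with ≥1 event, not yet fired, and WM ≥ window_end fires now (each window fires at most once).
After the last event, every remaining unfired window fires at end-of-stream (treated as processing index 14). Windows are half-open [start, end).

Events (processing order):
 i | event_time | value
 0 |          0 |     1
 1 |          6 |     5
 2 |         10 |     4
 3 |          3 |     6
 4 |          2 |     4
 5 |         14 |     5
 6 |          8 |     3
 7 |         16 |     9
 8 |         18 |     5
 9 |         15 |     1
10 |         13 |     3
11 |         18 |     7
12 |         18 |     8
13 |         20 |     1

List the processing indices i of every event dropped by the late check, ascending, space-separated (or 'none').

i=0 t=0 v=1: → [0,7); WM=−∞
i=1 t=6 v=5: → [6,13),[5,12),[4,11),[3,10),[2,9),[1,8),[0,7); WM=−∞
i=2 t=10 v=4: → [10,17),[9,16),[8,15),[7,14),[6,13),[5,12),[4,11); WM=10; [0,7) fires=5 [1,8) fires=5 [2,9) fires=5 [3,10) fires=5
i=3 t=3 v=6: DROP (t<10-4); WM=10
i=4 t=2 v=4: DROP (t<10-4); WM=10
i=5 t=14 v=5: → [14,21),[13,20),[12,19),[11,18),[10,17),[9,16),[8,15); WM=14; [4,11) fires=5 [5,12) fires=5 [6,13) fires=5 [7,14) fires=4
i=6 t=8 v=3: DROP (t<14-4); WM=14
i=7 t=16 v=9: → [16,23),[15,22),[14,21),[13,20),[12,19),[11,18),[10,17); WM=14
i=8 t=18 v=5: → [18,25),[17,24),[16,23),[15,22),[14,21),[13,20),[12,19); WM=18; [8,15) fires=5 [9,16) fires=5 [10,17) fires=9 [11,18) fires=9
i=9 t=15 v=1: → [15,22),[14,21),[13,20),[12,19),[11,18),[10,17),[9,16); WM=18
i=10 t=13 v=3: DROP (t<18-4); WM=18
i=11 t=18 v=7: → [18,25),[17,24),[16,23),[15,22),[14,21),[13,20),[12,19); WM=18
i=12 t=18 v=8: → [18,25),[17,24),[16,23),[15,22),[14,21),[13,20),[12,19); WM=18
i=13 t=20 v=1: → [20,27),[19,26),[18,25),[17,24),[16,23),[15,22),[14,21); WM=18

3 4 6 10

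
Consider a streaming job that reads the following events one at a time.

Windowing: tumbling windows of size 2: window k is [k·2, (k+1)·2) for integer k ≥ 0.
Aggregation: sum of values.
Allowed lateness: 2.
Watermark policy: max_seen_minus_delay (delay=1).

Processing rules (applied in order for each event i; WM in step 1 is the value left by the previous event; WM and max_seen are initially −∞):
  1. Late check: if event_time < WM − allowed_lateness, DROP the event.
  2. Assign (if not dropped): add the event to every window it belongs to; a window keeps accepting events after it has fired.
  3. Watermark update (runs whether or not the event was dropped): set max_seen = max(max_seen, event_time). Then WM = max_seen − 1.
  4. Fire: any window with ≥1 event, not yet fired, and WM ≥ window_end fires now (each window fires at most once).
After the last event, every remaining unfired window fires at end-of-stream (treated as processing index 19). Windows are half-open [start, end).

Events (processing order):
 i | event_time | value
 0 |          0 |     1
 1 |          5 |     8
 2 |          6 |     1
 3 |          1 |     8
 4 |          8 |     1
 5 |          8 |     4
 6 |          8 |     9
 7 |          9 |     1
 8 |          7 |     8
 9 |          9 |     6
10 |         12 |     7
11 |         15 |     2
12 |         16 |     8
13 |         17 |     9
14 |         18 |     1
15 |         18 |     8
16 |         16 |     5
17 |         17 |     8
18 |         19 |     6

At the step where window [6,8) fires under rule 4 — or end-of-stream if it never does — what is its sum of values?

1

i=0 t=0 v=1: → [0,2); WM=-1
i=1 t=5 v=8: → [4,6); WM=4; [0,2) fires=1
i=2 t=6 v=1: → [6,8); WM=5
i=3 t=1 v=8: DROP (t<5-2); WM=5
i=4 t=8 v=1: → [8,10); WM=7; [4,6) fires=8
i=5 t=8 v=4: → [8,10); WM=7
i=6 t=8 v=9: → [8,10); WM=7
i=7 t=9 v=1: → [8,10); WM=8; [6,8) fires=1
i=8 t=7 v=8: → [6,8); WM=8
i=9 t=9 v=6: → [8,10); WM=8
i=10 t=12 v=7: → [12,14); WM=11; [8,10) fires=21
i=11 t=15 v=2: → [14,16); WM=14; [12,14) fires=7
i=12 t=16 v=8: → [16,18); WM=15
i=13 t=17 v=9: → [16,18); WM=16; [14,16) fires=2
i=14 t=18 v=1: → [18,20); WM=17
i=15 t=18 v=8: → [18,20); WM=17
i=16 t=16 v=5: → [16,18); WM=17
i=17 t=17 v=8: → [16,18); WM=17
i=18 t=19 v=6: → [18,20); WM=18; [16,18) fires=30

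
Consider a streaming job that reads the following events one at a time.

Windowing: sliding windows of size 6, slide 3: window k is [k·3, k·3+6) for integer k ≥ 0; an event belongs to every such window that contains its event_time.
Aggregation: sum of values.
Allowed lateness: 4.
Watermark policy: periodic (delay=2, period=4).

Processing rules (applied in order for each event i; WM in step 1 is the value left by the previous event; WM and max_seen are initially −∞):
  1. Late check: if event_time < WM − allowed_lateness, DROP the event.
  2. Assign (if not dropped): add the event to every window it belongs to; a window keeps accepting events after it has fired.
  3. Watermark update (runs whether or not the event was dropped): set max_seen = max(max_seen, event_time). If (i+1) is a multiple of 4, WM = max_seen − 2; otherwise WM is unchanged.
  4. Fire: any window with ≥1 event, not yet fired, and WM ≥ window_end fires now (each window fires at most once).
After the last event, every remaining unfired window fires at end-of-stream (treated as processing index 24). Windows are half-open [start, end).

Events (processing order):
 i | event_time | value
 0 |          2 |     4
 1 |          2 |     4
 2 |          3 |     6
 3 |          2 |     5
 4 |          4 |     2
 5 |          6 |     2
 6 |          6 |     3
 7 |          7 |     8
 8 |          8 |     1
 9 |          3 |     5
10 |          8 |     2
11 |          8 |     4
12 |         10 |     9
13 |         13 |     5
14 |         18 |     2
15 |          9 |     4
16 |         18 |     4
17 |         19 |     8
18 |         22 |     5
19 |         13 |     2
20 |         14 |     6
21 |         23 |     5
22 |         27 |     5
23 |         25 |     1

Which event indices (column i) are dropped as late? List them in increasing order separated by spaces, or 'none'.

i=0 t=2 v=4: → [0,6); WM=−∞
i=1 t=2 v=4: → [0,6); WM=−∞
i=2 t=3 v=6: → [3,9),[0,6); WM=−∞
i=3 t=2 v=5: → [0,6); WM=1
i=4 t=4 v=2: → [3,9),[0,6); WM=1
i=5 t=6 v=2: → [6,12),[3,9); WM=1
i=6 t=6 v=3: → [6,12),[3,9); WM=1
i=7 t=7 v=8: → [6,12),[3,9); WM=5
i=8 t=8 v=1: → [6,12),[3,9); WM=5
i=9 t=3 v=5: → [3,9),[0,6); WM=5
i=10 t=8 v=2: → [6,12),[3,9); WM=5
i=11 t=8 v=4: → [6,12),[3,9); WM=6; [0,6) fires=26
i=12 t=10 v=9: → [9,15),[6,12); WM=6
i=13 t=13 v=5: → [12,18),[9,15); WM=6
i=14 t=18 v=2: → [18,24),[15,21); WM=6
i=15 t=9 v=4: → [9,15),[6,12); WM=16; [3,9) fires=33 [6,12) fires=33 [9,15) fires=18
i=16 t=18 v=4: → [18,24),[15,21); WM=16
i=17 t=19 v=8: → [18,24),[15,21); WM=16
i=18 t=22 v=5: → [21,27),[18,24); WM=16
i=19 t=13 v=2: → [12,18),[9,15); WM=20; [12,18) fires=7
i=20 t=14 v=6: DROP (t<20-4); WM=20
i=21 t=23 v=5: → [21,27),[18,24); WM=20
i=22 t=27 v=5: → [27,33),[24,30); WM=20
i=23 t=25 v=1: → [24,30),[21,27); WM=25; [15,21) fires=14 [18,24) fires=24

20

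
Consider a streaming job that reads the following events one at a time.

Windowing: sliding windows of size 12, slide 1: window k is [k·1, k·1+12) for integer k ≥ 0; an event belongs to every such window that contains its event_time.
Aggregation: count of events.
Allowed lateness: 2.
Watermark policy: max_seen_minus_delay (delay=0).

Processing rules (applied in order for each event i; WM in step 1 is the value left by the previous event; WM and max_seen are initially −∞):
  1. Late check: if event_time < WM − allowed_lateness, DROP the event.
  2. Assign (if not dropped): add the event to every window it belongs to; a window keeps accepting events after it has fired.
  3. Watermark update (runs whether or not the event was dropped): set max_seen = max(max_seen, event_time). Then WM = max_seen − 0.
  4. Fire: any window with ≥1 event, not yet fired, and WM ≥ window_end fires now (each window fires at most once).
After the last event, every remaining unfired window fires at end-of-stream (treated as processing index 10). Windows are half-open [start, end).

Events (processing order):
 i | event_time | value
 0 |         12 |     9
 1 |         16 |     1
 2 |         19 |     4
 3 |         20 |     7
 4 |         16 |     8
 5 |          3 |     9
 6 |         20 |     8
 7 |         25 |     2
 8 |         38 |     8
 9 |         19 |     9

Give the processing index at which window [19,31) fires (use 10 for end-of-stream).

i=0 t=12 v=9: → [12,24),[11,23),[10,22),[9,21),[8,20),[7,19),[6,18),[5,17),[4,16),[3,15),[2,14),[1,13); WM=12
i=1 t=16 v=1: → [16,28),[15,27),[14,26),[13,25),[12,24),[11,23),[10,22),[9,21),[8,20),[7,19),[6,18),[5,17); WM=16; [1,13) fires=1 [2,14) fires=1 [3,15) fires=1 [4,16) fires=1
i=2 t=19 v=4: → [19,31),[18,30),[17,29),[16,28),[15,27),[14,26),[13,25),[12,24),[11,23),[10,22),[9,21),[8,20); WM=19; [5,17) fires=2 [6,18) fires=2 [7,19) fires=2
i=3 t=20 v=7: → [20,32),[19,31),[18,30),[17,29),[16,28),[15,27),[14,26),[13,25),[12,24),[11,23),[10,22),[9,21); WM=20; [8,20) fires=3
i=4 t=16 v=8: DROP (t<20-2); WM=20
i=5 t=3 v=9: DROP (t<20-2); WM=20
i=6 t=20 v=8: → [20,32),[19,31),[18,30),[17,29),[16,28),[15,27),[14,26),[13,25),[12,24),[11,23),[10,22),[9,21); WM=20
i=7 t=25 v=2: → [25,37),[24,36),[23,35),[22,34),[21,33),[20,32),[19,31),[18,30),[17,29),[16,28),[15,27),[14,26); WM=25; [9,21) fires=5 [10,22) fires=5 [11,23) fires=5 [12,24) fires=5 [13,25) fires=4
i=8 t=38 v=8: → [38,50),[37,49),[36,48),[35,47),[34,46),[33,45),[32,44),[31,43),[30,42),[29,41),[28,40),[27,39); WM=38; [14,26) fires=5 [15,27) fires=5 [16,28) fires=5 [17,29) fires=4 [18,30) fires=4 [19,31) fires=4 [20,32) fires=3 [21,33) fires=1 [22,34) fires=1 [23,35) fires=1 [24,36) fires=1 [25,37) fires=1
i=9 t=19 v=9: DROP (t<38-2); WM=38

8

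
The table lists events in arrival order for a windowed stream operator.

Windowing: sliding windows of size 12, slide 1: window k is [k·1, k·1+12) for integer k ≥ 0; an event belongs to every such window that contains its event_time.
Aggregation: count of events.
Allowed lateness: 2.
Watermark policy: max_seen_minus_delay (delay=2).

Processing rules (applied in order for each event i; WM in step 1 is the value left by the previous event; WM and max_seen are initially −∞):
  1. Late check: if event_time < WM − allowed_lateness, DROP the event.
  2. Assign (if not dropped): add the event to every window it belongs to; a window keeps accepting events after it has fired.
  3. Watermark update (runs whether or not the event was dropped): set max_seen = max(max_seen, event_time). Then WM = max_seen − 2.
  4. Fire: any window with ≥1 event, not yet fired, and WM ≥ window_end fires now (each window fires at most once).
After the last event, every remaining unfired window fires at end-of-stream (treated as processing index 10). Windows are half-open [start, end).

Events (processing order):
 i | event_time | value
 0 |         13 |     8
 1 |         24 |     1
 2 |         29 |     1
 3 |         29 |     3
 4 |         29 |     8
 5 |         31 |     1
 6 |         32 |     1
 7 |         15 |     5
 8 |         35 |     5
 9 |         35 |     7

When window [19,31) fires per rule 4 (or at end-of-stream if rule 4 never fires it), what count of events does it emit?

i=0 t=13 v=8: → [13,25),[12,24),[11,23),[10,22),[9,21),[8,20),[7,19),[6,18),[5,17),[4,16),[3,15),[2,14); WM=11
i=1 t=24 v=1: → [24,36),[23,35),[22,34),[21,33),[20,32),[19,31),[18,30),[17,29),[16,28),[15,27),[14,26),[13,25); WM=22; [2,14) fires=1 [3,15) fires=1 [4,16) fires=1 [5,17) fires=1 [6,18) fires=1 [7,19) fires=1 [8,20) fires=1 [9,21) fires=1 [10,22) fires=1
i=2 t=29 v=1: → [29,41),[28,40),[27,39),[26,38),[25,37),[24,36),[23,35),[22,34),[21,33),[20,32),[19,31),[18,30); WM=27; [11,23) fires=1 [12,24) fires=1 [13,25) fires=2 [14,26) fires=1 [15,27) fires=1
i=3 t=29 v=3: → [29,41),[28,40),[27,39),[26,38),[25,37),[24,36),[23,35),[22,34),[21,33),[20,32),[19,31),[18,30); WM=27
i=4 t=29 v=8: → [29,41),[28,40),[27,39),[26,38),[25,37),[24,36),[23,35),[22,34),[21,33),[20,32),[19,31),[18,30); WM=27
i=5 t=31 v=1: → [31,43),[30,42),[29,41),[28,40),[27,39),[26,38),[25,37),[24,36),[23,35),[22,34),[21,33),[20,32); WM=29; [16,28) fires=1 [17,29) fires=1
i=6 t=32 v=1: → [32,44),[31,43),[30,42),[29,41),[28,40),[27,39),[26,38),[25,37),[24,36),[23,35),[22,34),[21,33); WM=30; [18,30) fires=4
i=7 t=15 v=5: DROP (t<30-2); WM=30
i=8 t=35 v=5: → [35,47),[34,46),[33,45),[32,44),[31,43),[30,42),[29,41),[28,40),[27,39),[26,38),[25,37),[24,36); WM=33; [19,31) fires=4 [20,32) fires=5 [21,33) fires=6
i=9 t=35 v=7: → [35,47),[34,46),[33,45),[32,44),[31,43),[30,42),[29,41),[28,40),[27,39),[26,38),[25,37),[24,36); WM=33

4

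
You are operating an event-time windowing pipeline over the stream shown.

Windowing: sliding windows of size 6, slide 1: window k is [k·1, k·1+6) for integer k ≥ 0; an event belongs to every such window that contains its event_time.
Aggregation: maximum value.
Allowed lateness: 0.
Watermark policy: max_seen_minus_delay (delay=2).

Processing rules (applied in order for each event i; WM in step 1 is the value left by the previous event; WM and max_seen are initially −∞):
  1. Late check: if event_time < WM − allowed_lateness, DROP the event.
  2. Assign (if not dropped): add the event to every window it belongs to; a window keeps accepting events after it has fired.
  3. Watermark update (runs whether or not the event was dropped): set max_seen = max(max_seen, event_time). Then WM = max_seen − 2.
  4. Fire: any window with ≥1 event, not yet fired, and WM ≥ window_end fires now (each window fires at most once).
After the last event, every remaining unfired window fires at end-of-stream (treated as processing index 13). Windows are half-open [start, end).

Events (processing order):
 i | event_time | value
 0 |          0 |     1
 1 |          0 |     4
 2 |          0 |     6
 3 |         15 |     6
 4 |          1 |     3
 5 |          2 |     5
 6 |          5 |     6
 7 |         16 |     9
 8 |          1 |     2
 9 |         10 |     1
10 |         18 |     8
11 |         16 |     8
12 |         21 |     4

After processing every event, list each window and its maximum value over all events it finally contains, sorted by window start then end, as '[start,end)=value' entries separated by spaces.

[0,6)=6 [10,16)=6 [11,17)=9 [12,18)=9 [13,19)=9 [14,20)=9 [15,21)=9 [16,22)=9 [17,23)=8 [18,24)=8 [19,25)=4 [20,26)=4 [21,27)=4

i=0 t=0 v=1: → [0,6); WM=-2
i=1 t=0 v=4: → [0,6); WM=-2
i=2 t=0 v=6: → [0,6); WM=-2
i=3 t=15 v=6: → [15,21),[14,20),[13,19),[12,18),[11,17),[10,16); WM=13; [0,6) fires=6
i=4 t=1 v=3: DROP (t<13-0); WM=13
i=5 t=2 v=5: DROP (t<13-0); WM=13
i=6 t=5 v=6: DROP (t<13-0); WM=13
i=7 t=16 v=9: → [16,22),[15,21),[14,20),[13,19),[12,18),[11,17); WM=14
i=8 t=1 v=2: DROP (t<14-0); WM=14
i=9 t=10 v=1: DROP (t<14-0); WM=14
i=10 t=18 v=8: → [18,24),[17,23),[16,22),[15,21),[14,20),[13,19); WM=16; [10,16) fires=6
i=11 t=16 v=8: → [16,22),[15,21),[14,20),[13,19),[12,18),[11,17); WM=16
i=12 t=21 v=4: → [21,27),[20,26),[19,25),[18,24),[17,23),[16,22); WM=19; [11,17) fires=9 [12,18) fires=9 [13,19) fires=9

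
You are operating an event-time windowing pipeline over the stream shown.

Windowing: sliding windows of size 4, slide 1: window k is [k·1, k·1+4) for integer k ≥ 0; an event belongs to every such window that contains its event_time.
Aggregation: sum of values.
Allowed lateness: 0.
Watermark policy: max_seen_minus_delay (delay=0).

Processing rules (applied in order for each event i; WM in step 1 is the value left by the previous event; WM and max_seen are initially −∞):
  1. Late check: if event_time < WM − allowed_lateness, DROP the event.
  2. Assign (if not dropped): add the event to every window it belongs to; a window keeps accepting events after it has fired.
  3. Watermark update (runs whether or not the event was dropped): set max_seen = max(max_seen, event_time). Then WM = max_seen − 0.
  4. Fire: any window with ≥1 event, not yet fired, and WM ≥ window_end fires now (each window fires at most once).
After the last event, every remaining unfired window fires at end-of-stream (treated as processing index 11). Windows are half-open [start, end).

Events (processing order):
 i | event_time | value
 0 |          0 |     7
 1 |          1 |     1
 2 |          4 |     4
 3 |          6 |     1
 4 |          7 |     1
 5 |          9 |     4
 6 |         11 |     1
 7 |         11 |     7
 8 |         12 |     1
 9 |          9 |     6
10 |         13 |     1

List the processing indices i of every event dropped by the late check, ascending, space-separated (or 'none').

9

i=0 t=0 v=7: → [0,4); WM=0
i=1 t=1 v=1: → [1,5),[0,4); WM=1
i=2 t=4 v=4: → [4,8),[3,7),[2,6),[1,5); WM=4; [0,4) fires=8
i=3 t=6 v=1: → [6,10),[5,9),[4,8),[3,7); WM=6; [1,5) fires=5 [2,6) fires=4
i=4 t=7 v=1: → [7,11),[6,10),[5,9),[4,8); WM=7; [3,7) fires=5
i=5 t=9 v=4: → [9,13),[8,12),[7,11),[6,10); WM=9; [4,8) fires=6 [5,9) fires=2
i=6 t=11 v=1: → [11,15),[10,14),[9,13),[8,12); WM=11; [6,10) fires=6 [7,11) fires=5
i=7 t=11 v=7: → [11,15),[10,14),[9,13),[8,12); WM=11
i=8 t=12 v=1: → [12,16),[11,15),[10,14),[9,13); WM=12; [8,12) fires=12
i=9 t=9 v=6: DROP (t<12-0); WM=12
i=10 t=13 v=1: → [13,17),[12,16),[11,15),[10,14); WM=13; [9,13) fires=13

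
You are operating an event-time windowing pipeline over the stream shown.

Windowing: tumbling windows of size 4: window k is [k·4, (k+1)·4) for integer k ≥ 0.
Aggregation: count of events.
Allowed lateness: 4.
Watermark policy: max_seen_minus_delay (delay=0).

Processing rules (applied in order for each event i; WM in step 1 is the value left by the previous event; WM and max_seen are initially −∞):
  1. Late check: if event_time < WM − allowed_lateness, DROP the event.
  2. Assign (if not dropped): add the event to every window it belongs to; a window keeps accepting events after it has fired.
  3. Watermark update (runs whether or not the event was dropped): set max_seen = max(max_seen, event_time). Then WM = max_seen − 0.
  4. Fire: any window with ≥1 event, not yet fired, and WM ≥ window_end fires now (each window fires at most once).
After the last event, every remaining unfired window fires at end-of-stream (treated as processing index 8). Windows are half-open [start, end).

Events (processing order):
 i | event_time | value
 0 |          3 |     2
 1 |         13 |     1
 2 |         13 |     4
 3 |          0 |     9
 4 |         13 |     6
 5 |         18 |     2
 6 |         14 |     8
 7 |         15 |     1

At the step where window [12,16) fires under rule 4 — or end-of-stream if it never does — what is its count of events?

i=0 t=3 v=2: → [0,4); WM=3
i=1 t=13 v=1: → [12,16); WM=13; [0,4) fires=1
i=2 t=13 v=4: → [12,16); WM=13
i=3 t=0 v=9: DROP (t<13-4); WM=13
i=4 t=13 v=6: → [12,16); WM=13
i=5 t=18 v=2: → [16,20); WM=18; [12,16) fires=3
i=6 t=14 v=8: → [12,16); WM=18
i=7 t=15 v=1: → [12,16); WM=18

3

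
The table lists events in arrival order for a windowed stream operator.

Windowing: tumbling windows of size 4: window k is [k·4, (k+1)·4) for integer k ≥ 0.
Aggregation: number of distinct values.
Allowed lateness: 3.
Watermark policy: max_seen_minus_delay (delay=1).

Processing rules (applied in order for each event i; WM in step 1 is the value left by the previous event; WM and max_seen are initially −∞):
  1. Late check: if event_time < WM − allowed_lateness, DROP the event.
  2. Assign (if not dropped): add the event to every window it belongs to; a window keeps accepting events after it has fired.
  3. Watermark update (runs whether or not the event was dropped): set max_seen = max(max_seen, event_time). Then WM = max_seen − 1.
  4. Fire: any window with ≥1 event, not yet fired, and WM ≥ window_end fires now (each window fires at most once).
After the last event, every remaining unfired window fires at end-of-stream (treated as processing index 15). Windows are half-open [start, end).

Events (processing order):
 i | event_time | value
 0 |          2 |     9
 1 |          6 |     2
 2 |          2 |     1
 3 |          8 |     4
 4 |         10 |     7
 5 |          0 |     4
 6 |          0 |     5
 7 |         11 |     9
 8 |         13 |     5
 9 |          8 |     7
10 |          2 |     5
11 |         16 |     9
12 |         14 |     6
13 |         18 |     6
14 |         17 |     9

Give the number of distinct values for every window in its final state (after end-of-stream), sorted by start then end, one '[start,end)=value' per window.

i=0 t=2 v=9: → [0,4); WM=1
i=1 t=6 v=2: → [4,8); WM=5; [0,4) fires=1
i=2 t=2 v=1: → [0,4); WM=5
i=3 t=8 v=4: → [8,12); WM=7
i=4 t=10 v=7: → [8,12); WM=9; [4,8) fires=1
i=5 t=0 v=4: DROP (t<9-3); WM=9
i=6 t=0 v=5: DROP (t<9-3); WM=9
i=7 t=11 v=9: → [8,12); WM=10
i=8 t=13 v=5: → [12,16); WM=12; [8,12) fires=3
i=9 t=8 v=7: DROP (t<12-3); WM=12
i=10 t=2 v=5: DROP (t<12-3); WM=12
i=11 t=16 v=9: → [16,20); WM=15
i=12 t=14 v=6: → [12,16); WM=15
i=13 t=18 v=6: → [16,20); WM=17; [12,16) fires=2
i=14 t=17 v=9: → [16,20); WM=17

[0,4)=2 [4,8)=1 [8,12)=3 [12,16)=2 [16,20)=2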